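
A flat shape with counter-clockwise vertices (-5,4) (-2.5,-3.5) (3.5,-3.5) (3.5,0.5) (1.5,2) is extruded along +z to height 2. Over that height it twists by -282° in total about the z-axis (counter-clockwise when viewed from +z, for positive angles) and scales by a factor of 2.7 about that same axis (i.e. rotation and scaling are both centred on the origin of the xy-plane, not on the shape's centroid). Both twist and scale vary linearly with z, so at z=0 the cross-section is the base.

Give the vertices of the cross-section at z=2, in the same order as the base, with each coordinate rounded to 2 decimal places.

Cross-section at z=2: (-13.37,-10.96) (7.84,-8.57) (11.21,7.28) (0.64,9.52) (-4.44,5.08)

t = z/height = 2/2 = 1
s = 1 + (scale-1)·z/height = 1 + (2.7-1)·2/2 = 2.700000
θ = twist·z/height = -282°·2/2 = -282.0000° = -4.921828 rad
cos θ = 0.207912, sin θ = 0.978148 (intermediates below are computed at full precision and shown rounded to 5 d.p.)
v1: (-5,4) → rotate → (-4.95215,-4.05909) → ×s → (-13.37080,-10.95955) → (-13.37,-10.96)
v2: (-2.5,-3.5) → rotate → (2.90374,-3.17306) → ×s → (7.84009,-8.56726) → (7.84,-8.57)
v3: (3.5,-3.5) → rotate → (4.15121,2.69583) → ×s → (11.20826,7.27873) → (11.21,7.28)
v4: (3.5,0.5) → rotate → (0.23862,3.52747) → ×s → (0.64427,9.52418) → (0.64,9.52)
v5: (1.5,2) → rotate → (-1.64443,1.88304) → ×s → (-4.43995,5.08422) → (-4.44,5.08)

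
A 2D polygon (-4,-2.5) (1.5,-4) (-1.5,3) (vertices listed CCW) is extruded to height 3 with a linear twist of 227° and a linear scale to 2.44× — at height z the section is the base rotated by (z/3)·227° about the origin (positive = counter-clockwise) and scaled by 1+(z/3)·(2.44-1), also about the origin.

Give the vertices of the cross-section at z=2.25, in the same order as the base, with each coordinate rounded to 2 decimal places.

Cross-section at z=2.25: (9.08,3.72) (-1.67,8.73) (2.02,-6.68)

t = z/height = 2.25/3 = 0.75
s = 1 + (scale-1)·z/height = 1 + (2.44-1)·2.25/3 = 2.080000
θ = twist·z/height = 227°·2.25/3 = 170.2500° = 2.971423 rad
cos θ = -0.985556, sin θ = 0.169350 (intermediates below are computed at full precision and shown rounded to 5 d.p.)
v1: (-4,-2.5) → rotate → (4.36560,1.78649) → ×s → (9.08044,3.71590) → (9.08,3.72)
v2: (1.5,-4) → rotate → (-0.80094,4.19625) → ×s → (-1.66595,8.72820) → (-1.67,8.73)
v3: (-1.5,3) → rotate → (0.97029,-3.21069) → ×s → (2.01819,-6.67824) → (2.02,-6.68)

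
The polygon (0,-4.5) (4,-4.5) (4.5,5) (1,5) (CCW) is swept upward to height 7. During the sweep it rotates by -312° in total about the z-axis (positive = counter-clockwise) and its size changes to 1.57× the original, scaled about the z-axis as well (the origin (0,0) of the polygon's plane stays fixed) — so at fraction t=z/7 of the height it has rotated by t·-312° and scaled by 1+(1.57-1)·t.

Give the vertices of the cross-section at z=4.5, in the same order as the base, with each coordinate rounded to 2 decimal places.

Cross-section at z=4.5: (2.16,5.76) (-2.96,7.68) (-8.16,-4.24) (-3.68,-5.92)

t = z/height = 4.5/7 = 0.642857
s = 1 + (scale-1)·z/height = 1 + (1.57-1)·4.5/7 = 1.366429
θ = twist·z/height = -312°·4.5/7 = -200.5714° = -3.500632 rad
cos θ = -0.936235, sin θ = 0.351375 (intermediates below are computed at full precision and shown rounded to 5 d.p.)
v1: (0,-4.5) → rotate → (1.58119,4.21306) → ×s → (2.16058,5.75684) → (2.16,5.76)
v2: (4,-4.5) → rotate → (-2.16375,5.61856) → ×s → (-2.95661,7.67736) → (-2.96,7.68)
v3: (4.5,5) → rotate → (-5.96993,-3.09999) → ×s → (-8.15748,-4.23591) → (-8.16,-4.24)
v4: (1,5) → rotate → (-2.69311,-4.32980) → ×s → (-3.67994,-5.91636) → (-3.68,-5.92)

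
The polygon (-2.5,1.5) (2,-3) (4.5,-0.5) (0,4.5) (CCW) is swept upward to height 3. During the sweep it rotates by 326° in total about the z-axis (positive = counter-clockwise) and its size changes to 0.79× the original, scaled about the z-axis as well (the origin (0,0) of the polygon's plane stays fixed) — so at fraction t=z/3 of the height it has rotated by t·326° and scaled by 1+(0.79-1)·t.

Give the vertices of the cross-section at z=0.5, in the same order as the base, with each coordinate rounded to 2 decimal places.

Cross-section at z=0.5: (-2.58,-1.12) (3.48,-0.12) (2.92,3.25) (-3.53,2.53)

t = z/height = 0.5/3 = 0.166667
s = 1 + (scale-1)·z/height = 1 + (0.79-1)·0.5/3 = 0.965000
θ = twist·z/height = 326°·0.5/3 = 54.3333° = 0.948296 rad
cos θ = 0.583069, sin θ = 0.812423 (intermediates below are computed at full precision and shown rounded to 5 d.p.)
v1: (-2.5,1.5) → rotate → (-2.67631,-1.15645) → ×s → (-2.58264,-1.11598) → (-2.58,-1.12)
v2: (2,-3) → rotate → (3.60341,-0.12436) → ×s → (3.47729,-0.12001) → (3.48,-0.12)
v3: (4.5,-0.5) → rotate → (3.03002,3.36437) → ×s → (2.92397,3.24662) → (2.92,3.25)
v4: (0,4.5) → rotate → (-3.65590,2.62381) → ×s → (-3.52795,2.53198) → (-3.53,2.53)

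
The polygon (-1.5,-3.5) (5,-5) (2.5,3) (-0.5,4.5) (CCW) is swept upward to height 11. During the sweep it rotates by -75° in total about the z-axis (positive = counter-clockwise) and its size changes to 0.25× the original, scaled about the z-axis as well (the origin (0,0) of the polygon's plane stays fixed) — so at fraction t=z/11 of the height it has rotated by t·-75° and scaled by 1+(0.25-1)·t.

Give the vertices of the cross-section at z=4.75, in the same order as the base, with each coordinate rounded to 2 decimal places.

t = z/height = 4.75/11 = 0.431818
s = 1 + (scale-1)·z/height = 1 + (0.25-1)·4.75/11 = 0.676136
θ = twist·z/height = -75°·4.75/11 = -32.3864° = -0.565249 rad
cos θ = 0.844455, sin θ = -0.535626 (intermediates below are computed at full precision and shown rounded to 5 d.p.)
v1: (-1.5,-3.5) → rotate → (-3.14137,-2.15216) → ×s → (-2.12400,-1.45515) → (-2.12,-1.46)
v2: (5,-5) → rotate → (1.54415,-6.90041) → ×s → (1.04405,-4.66562) → (1.04,-4.67)
v3: (2.5,3) → rotate → (3.71802,1.19430) → ×s → (2.51389,0.80751) → (2.51,0.81)
v4: (-0.5,4.5) → rotate → (1.98809,4.06786) → ×s → (1.34422,2.75043) → (1.34,2.75)

Cross-section at z=4.75: (-2.12,-1.46) (1.04,-4.67) (2.51,0.81) (1.34,2.75)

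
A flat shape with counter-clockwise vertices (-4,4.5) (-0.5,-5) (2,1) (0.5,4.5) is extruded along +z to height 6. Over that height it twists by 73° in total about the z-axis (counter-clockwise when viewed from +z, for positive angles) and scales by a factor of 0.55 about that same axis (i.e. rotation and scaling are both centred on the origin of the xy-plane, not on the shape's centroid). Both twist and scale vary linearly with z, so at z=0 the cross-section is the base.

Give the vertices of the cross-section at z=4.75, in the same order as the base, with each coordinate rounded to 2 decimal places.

t = z/height = 4.75/6 = 0.791667
s = 1 + (scale-1)·z/height = 1 + (0.55-1)·4.75/6 = 0.643750
θ = twist·z/height = 73°·4.75/6 = 57.7917° = 1.008655 rad
cos θ = 0.532999, sin θ = 0.846116 (intermediates below are computed at full precision and shown rounded to 5 d.p.)
v1: (-4,4.5) → rotate → (-5.93952,-0.98597) → ×s → (-3.82356,-0.63472) → (-3.82,-0.63)
v2: (-0.5,-5) → rotate → (3.96408,-3.08805) → ×s → (2.55188,-1.98794) → (2.55,-1.99)
v3: (2,1) → rotate → (0.21988,2.22523) → ×s → (0.14155,1.43249) → (0.14,1.43)
v4: (0.5,4.5) → rotate → (-3.54102,2.82155) → ×s → (-2.27953,1.81638) → (-2.28,1.82)

Cross-section at z=4.75: (-3.82,-0.63) (2.55,-1.99) (0.14,1.43) (-2.28,1.82)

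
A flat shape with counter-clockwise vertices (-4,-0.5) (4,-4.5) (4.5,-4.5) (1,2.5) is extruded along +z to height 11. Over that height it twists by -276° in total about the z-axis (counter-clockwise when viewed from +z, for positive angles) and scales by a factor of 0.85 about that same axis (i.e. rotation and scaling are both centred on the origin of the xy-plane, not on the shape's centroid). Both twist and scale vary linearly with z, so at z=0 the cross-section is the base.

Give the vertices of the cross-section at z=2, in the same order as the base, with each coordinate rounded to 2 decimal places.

Cross-section at z=2: (-2.87,2.68) (-0.87,-5.79) (-0.56,-6.17) (2.49,0.81)

t = z/height = 2/11 = 0.181818
s = 1 + (scale-1)·z/height = 1 + (0.85-1)·2/11 = 0.972727
θ = twist·z/height = -276°·2/11 = -50.1818° = -0.875838 rad
cos θ = 0.640353, sin θ = -0.768080 (intermediates below are computed at full precision and shown rounded to 5 d.p.)
v1: (-4,-0.5) → rotate → (-2.94545,2.75214) → ×s → (-2.86512,2.67709) → (-2.87,2.68)
v2: (4,-4.5) → rotate → (-0.89495,-5.95391) → ×s → (-0.87054,-5.79153) → (-0.87,-5.79)
v3: (4.5,-4.5) → rotate → (-0.57477,-6.33795) → ×s → (-0.55910,-6.16510) → (-0.56,-6.17)
v4: (1,2.5) → rotate → (2.56055,0.83280) → ×s → (2.49072,0.81009) → (2.49,0.81)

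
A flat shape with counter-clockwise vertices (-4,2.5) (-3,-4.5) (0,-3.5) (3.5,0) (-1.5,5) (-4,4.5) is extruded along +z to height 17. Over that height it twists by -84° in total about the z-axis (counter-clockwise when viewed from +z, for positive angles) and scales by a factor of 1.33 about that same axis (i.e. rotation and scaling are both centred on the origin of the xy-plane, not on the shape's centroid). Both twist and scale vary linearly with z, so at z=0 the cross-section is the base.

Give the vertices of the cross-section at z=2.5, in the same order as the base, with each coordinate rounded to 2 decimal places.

Cross-section at z=2.5: (-3.54,3.46) (-4.08,-3.94) (-0.79,-3.58) (3.58,-0.79) (-0.41,5.46) (-3.09,5.51)

t = z/height = 2.5/17 = 0.147059
s = 1 + (scale-1)·z/height = 1 + (1.33-1)·2.5/17 = 1.048529
θ = twist·z/height = -84°·2.5/17 = -12.3529° = -0.215599 rad
cos θ = 0.976848, sin θ = -0.213933 (intermediates below are computed at full precision and shown rounded to 5 d.p.)
v1: (-4,2.5) → rotate → (-3.37256,3.29785) → ×s → (-3.53623,3.45790) → (-3.54,3.46)
v2: (-3,-4.5) → rotate → (-3.89324,-3.75402) → ×s → (-4.08218,-3.93620) → (-4.08,-3.94)
v3: (0,-3.5) → rotate → (-0.74877,-3.41897) → ×s → (-0.78510,-3.58489) → (-0.79,-3.58)
v4: (3.5,0) → rotate → (3.41897,-0.74877) → ×s → (3.58489,-0.78510) → (3.58,-0.79)
v5: (-1.5,5) → rotate → (-0.39561,5.20514) → ×s → (-0.41481,5.45774) → (-0.41,5.46)
v6: (-4,4.5) → rotate → (-2.94469,5.25155) → ×s → (-3.08760,5.50640) → (-3.09,5.51)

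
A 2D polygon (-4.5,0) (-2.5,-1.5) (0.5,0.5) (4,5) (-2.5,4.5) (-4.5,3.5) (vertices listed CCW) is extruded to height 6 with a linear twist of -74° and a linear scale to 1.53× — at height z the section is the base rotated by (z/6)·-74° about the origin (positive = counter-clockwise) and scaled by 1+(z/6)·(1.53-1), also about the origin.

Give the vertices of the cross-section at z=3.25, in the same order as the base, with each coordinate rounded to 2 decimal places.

t = z/height = 3.25/6 = 0.541667
s = 1 + (scale-1)·z/height = 1 + (1.53-1)·3.25/6 = 1.287083
θ = twist·z/height = -74°·3.25/6 = -40.0833° = -0.699586 rad
cos θ = 0.765109, sin θ = -0.643901 (intermediates below are computed at full precision and shown rounded to 5 d.p.)
v1: (-4.5,0) → rotate → (-3.44299,2.89755) → ×s → (-4.43141,3.72939) → (-4.43,3.73)
v2: (-2.5,-1.5) → rotate → (-2.87862,0.46209) → ×s → (-3.70503,0.59475) → (-3.71,0.59)
v3: (0.5,0.5) → rotate → (0.70450,0.06060) → ×s → (0.90676,0.07800) → (0.91,0.08)
v4: (4,5) → rotate → (6.27994,1.24994) → ×s → (8.08281,1.60878) → (8.08,1.61)
v5: (-2.5,4.5) → rotate → (0.98478,5.05274) → ×s → (1.26750,6.50330) → (1.27,6.50)
v6: (-4.5,3.5) → rotate → (-1.18934,5.57544) → ×s → (-1.53077,7.17605) → (-1.53,7.18)

Cross-section at z=3.25: (-4.43,3.73) (-3.71,0.59) (0.91,0.08) (8.08,1.61) (1.27,6.50) (-1.53,7.18)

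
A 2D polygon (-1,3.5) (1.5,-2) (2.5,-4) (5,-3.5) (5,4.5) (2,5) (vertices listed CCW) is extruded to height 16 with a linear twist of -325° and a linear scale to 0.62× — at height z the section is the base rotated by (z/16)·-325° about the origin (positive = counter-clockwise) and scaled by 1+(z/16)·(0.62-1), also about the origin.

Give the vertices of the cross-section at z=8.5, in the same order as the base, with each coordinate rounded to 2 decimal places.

Cross-section at z=8.5: (1.15,-2.67) (-1.39,1.43) (-2.39,2.91) (-4.31,2.26) (-3.50,-4.07) (-1.07,-4.16)

t = z/height = 8.5/16 = 0.53125
s = 1 + (scale-1)·z/height = 1 + (0.62-1)·8.5/16 = 0.798125
θ = twist·z/height = -325°·8.5/16 = -172.6563° = -3.013420 rad
cos θ = -0.991797, sin θ = -0.127822 (intermediates below are computed at full precision and shown rounded to 5 d.p.)
v1: (-1,3.5) → rotate → (1.43917,-3.34347) → ×s → (1.14864,-2.66851) → (1.15,-2.67)
v2: (1.5,-2) → rotate → (-1.74334,1.79186) → ×s → (-1.39140,1.43013) → (-1.39,1.43)
v3: (2.5,-4) → rotate → (-2.99078,3.64763) → ×s → (-2.38702,2.91127) → (-2.39,2.91)
v4: (5,-3.5) → rotate → (-5.40636,2.83218) → ×s → (-4.31495,2.26043) → (-4.31,2.26)
v5: (5,4.5) → rotate → (-4.38379,-5.10220) → ×s → (-3.49881,-4.07219) → (-3.50,-4.07)
v6: (2,5) → rotate → (-1.34448,-5.21463) → ×s → (-1.07307,-4.16193) → (-1.07,-4.16)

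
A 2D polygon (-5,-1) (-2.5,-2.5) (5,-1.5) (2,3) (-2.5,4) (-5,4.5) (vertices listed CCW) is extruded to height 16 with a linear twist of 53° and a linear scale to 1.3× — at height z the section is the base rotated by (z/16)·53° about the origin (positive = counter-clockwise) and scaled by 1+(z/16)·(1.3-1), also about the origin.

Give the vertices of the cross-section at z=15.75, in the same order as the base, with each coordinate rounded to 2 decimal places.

t = z/height = 15.75/16 = 0.984375
s = 1 + (scale-1)·z/height = 1 + (1.3-1)·15.75/16 = 1.295313
θ = twist·z/height = 53°·15.75/16 = 52.1719° = 0.910571 rad
cos θ = 0.613295, sin θ = 0.789854 (intermediates below are computed at full precision and shown rounded to 5 d.p.)
v1: (-5,-1) → rotate → (-2.27662,-4.56257) → ×s → (-2.94893,-5.90995) → (-2.95,-5.91)
v2: (-2.5,-2.5) → rotate → (0.44140,-3.50787) → ×s → (0.57175,-4.54379) → (0.57,-4.54)
v3: (5,-1.5) → rotate → (4.25126,3.02933) → ×s → (5.50670,3.92393) → (5.51,3.92)
v4: (2,3) → rotate → (-1.14297,3.41959) → ×s → (-1.48051,4.42944) → (-1.48,4.43)
v5: (-2.5,4) → rotate → (-4.69265,0.47854) → ×s → (-6.07845,0.61986) → (-6.08,0.62)
v6: (-5,4.5) → rotate → (-6.62082,-1.18944) → ×s → (-8.57603,-1.54070) → (-8.58,-1.54)

Cross-section at z=15.75: (-2.95,-5.91) (0.57,-4.54) (5.51,3.92) (-1.48,4.43) (-6.08,0.62) (-8.58,-1.54)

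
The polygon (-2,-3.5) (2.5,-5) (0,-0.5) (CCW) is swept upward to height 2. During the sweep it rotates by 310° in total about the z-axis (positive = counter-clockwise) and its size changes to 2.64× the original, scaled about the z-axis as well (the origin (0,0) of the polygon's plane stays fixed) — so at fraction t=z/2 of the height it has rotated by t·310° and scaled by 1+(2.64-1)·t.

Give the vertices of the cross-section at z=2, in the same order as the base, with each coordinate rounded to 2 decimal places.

t = z/height = 2/2 = 1
s = 1 + (scale-1)·z/height = 1 + (2.64-1)·2/2 = 2.640000
θ = twist·z/height = 310°·2/2 = 310.0000° = 5.410521 rad
cos θ = 0.642788, sin θ = -0.766044 (intermediates below are computed at full precision and shown rounded to 5 d.p.)
v1: (-2,-3.5) → rotate → (-3.96673,-0.71767) → ×s → (-10.47217,-1.89464) → (-10.47,-1.89)
v2: (2.5,-5) → rotate → (-2.22325,-5.12905) → ×s → (-5.86939,-13.54069) → (-5.87,-13.54)
v3: (0,-0.5) → rotate → (-0.38302,-0.32139) → ×s → (-1.01118,-0.84848) → (-1.01,-0.85)

Cross-section at z=2: (-10.47,-1.89) (-5.87,-13.54) (-1.01,-0.85)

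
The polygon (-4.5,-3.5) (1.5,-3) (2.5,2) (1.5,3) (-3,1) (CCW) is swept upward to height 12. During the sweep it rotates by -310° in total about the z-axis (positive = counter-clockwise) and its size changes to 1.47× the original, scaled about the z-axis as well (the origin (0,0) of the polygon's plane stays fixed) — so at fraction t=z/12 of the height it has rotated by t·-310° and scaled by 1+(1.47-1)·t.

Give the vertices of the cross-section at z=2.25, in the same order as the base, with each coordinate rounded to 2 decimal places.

t = z/height = 2.25/12 = 0.1875
s = 1 + (scale-1)·z/height = 1 + (1.47-1)·2.25/12 = 1.088125
θ = twist·z/height = -310°·2.25/12 = -58.1250° = -1.014473 rad
cos θ = 0.528068, sin θ = -0.849202 (intermediates below are computed at full precision and shown rounded to 5 d.p.)
v1: (-4.5,-3.5) → rotate → (-5.34851,1.97317) → ×s → (-5.81985,2.14706) → (-5.82,2.15)
v2: (1.5,-3) → rotate → (-1.75550,-2.85801) → ×s → (-1.91021,-3.10987) → (-1.91,-3.11)
v3: (2.5,2) → rotate → (3.01857,-1.06687) → ×s → (3.28459,-1.16089) → (3.28,-1.16)
v4: (1.5,3) → rotate → (3.33971,0.31040) → ×s → (3.63402,0.33775) → (3.63,0.34)
v5: (-3,1) → rotate → (-0.73500,3.07567) → ×s → (-0.79977,3.34672) → (-0.80,3.35)

Cross-section at z=2.25: (-5.82,2.15) (-1.91,-3.11) (3.28,-1.16) (3.63,0.34) (-0.80,3.35)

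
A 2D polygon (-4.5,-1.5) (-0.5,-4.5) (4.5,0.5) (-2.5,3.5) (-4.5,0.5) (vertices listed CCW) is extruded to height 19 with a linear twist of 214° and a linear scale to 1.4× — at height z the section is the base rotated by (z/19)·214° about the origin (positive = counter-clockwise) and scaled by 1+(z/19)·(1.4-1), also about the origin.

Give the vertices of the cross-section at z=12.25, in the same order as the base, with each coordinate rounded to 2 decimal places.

t = z/height = 12.25/19 = 0.644737
s = 1 + (scale-1)·z/height = 1 + (1.4-1)·12.25/19 = 1.257895
θ = twist·z/height = 214°·12.25/19 = 137.9737° = 2.408095 rad
cos θ = -0.742837, sin θ = 0.669472 (intermediates below are computed at full precision and shown rounded to 5 d.p.)
v1: (-4.5,-1.5) → rotate → (4.34698,-1.89837) → ×s → (5.46804,-2.38795) → (5.47,-2.39)
v2: (-0.5,-4.5) → rotate → (3.38404,3.00803) → ×s → (4.25677,3.78379) → (4.26,3.78)
v3: (4.5,0.5) → rotate → (-3.67750,2.64120) → ×s → (-4.62591,3.32236) → (-4.63,3.32)
v4: (-2.5,3.5) → rotate → (-0.48606,-4.27361) → ×s → (-0.61141,-5.37575) → (-0.61,-5.38)
v5: (-4.5,0.5) → rotate → (3.00803,-3.38404) → ×s → (3.78379,-4.25677) → (3.78,-4.26)

Cross-section at z=12.25: (5.47,-2.39) (4.26,3.78) (-4.63,3.32) (-0.61,-5.38) (3.78,-4.26)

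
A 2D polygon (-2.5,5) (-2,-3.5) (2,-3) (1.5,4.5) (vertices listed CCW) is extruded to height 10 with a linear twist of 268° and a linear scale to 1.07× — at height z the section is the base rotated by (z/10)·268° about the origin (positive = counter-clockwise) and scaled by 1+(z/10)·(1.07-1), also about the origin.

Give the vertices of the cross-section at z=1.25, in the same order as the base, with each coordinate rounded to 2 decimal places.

t = z/height = 1.25/10 = 0.125
s = 1 + (scale-1)·z/height = 1 + (1.07-1)·1.25/10 = 1.008750
θ = twist·z/height = 268°·1.25/10 = 33.5000° = 0.584685 rad
cos θ = 0.833886, sin θ = 0.551937 (intermediates below are computed at full precision and shown rounded to 5 d.p.)
v1: (-2.5,5) → rotate → (-4.84440,2.78959) → ×s → (-4.88679,2.81400) → (-4.89,2.81)
v2: (-2,-3.5) → rotate → (0.26401,-4.02247) → ×s → (0.26632,-4.05767) → (0.27,-4.06)
v3: (2,-3) → rotate → (3.32358,-1.39778) → ×s → (3.35266,-1.41001) → (3.35,-1.41)
v4: (1.5,4.5) → rotate → (-1.23289,4.58039) → ×s → (-1.24368,4.62047) → (-1.24,4.62)

Cross-section at z=1.25: (-4.89,2.81) (0.27,-4.06) (3.35,-1.41) (-1.24,4.62)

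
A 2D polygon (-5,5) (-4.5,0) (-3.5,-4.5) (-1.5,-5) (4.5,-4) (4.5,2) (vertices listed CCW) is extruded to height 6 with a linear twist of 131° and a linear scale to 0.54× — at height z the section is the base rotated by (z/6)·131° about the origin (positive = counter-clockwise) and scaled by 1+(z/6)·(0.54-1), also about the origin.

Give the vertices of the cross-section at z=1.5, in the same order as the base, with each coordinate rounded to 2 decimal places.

t = z/height = 1.5/6 = 0.25
s = 1 + (scale-1)·z/height = 1 + (0.54-1)·1.5/6 = 0.885000
θ = twist·z/height = 131°·1.5/6 = 32.7500° = 0.571595 rad
cos θ = 0.841039, sin θ = 0.540974 (intermediates below are computed at full precision and shown rounded to 5 d.p.)
v1: (-5,5) → rotate → (-6.91007,1.50032) → ×s → (-6.11541,1.32779) → (-6.12,1.33)
v2: (-4.5,0) → rotate → (-3.78468,-2.43439) → ×s → (-3.34944,-2.15443) → (-3.35,-2.15)
v3: (-3.5,-4.5) → rotate → (-0.50925,-5.67809) → ×s → (-0.45069,-5.02511) → (-0.45,-5.03)
v4: (-1.5,-5) → rotate → (1.44331,-5.01666) → ×s → (1.27733,-4.43974) → (1.28,-4.44)
v5: (4.5,-4) → rotate → (5.94857,-0.92977) → ×s → (5.26449,-0.82285) → (5.26,-0.82)
v6: (4.5,2) → rotate → (2.70273,4.11646) → ×s → (2.39191,3.64307) → (2.39,3.64)

Cross-section at z=1.5: (-6.12,1.33) (-3.35,-2.15) (-0.45,-5.03) (1.28,-4.44) (5.26,-0.82) (2.39,3.64)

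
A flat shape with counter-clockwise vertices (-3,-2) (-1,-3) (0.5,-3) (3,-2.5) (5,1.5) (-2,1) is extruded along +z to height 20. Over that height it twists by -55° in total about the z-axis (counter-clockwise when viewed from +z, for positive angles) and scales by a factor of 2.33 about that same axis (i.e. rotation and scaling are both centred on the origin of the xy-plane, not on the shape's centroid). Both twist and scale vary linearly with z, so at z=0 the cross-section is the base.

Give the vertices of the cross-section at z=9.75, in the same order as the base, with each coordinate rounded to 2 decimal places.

Cross-section at z=9.75: (-5.90,-0.71) (-3.70,-3.67) (-1.50,-4.79) (2.55,-5.91) (8.47,-1.51) (-2.20,2.96)

t = z/height = 9.75/20 = 0.4875
s = 1 + (scale-1)·z/height = 1 + (2.33-1)·9.75/20 = 1.648375
θ = twist·z/height = -55°·9.75/20 = -26.8125° = -0.467966 rad
cos θ = 0.892487, sin θ = -0.451072 (intermediates below are computed at full precision and shown rounded to 5 d.p.)
v1: (-3,-2) → rotate → (-3.57961,-0.43176) → ×s → (-5.90053,-0.71170) → (-5.90,-0.71)
v2: (-1,-3) → rotate → (-2.24570,-2.22639) → ×s → (-3.70176,-3.66993) → (-3.70,-3.67)
v3: (0.5,-3) → rotate → (-0.90697,-2.90300) → ×s → (-1.49503,-4.78523) → (-1.50,-4.79)
v4: (3,-2.5) → rotate → (1.54978,-3.58444) → ×s → (2.55462,-5.90849) → (2.55,-5.91)
v5: (5,1.5) → rotate → (5.13905,-0.91663) → ×s → (8.47107,-1.51095) → (8.47,-1.51)
v6: (-2,1) → rotate → (-1.33390,1.79463) → ×s → (-2.19877,2.95823) → (-2.20,2.96)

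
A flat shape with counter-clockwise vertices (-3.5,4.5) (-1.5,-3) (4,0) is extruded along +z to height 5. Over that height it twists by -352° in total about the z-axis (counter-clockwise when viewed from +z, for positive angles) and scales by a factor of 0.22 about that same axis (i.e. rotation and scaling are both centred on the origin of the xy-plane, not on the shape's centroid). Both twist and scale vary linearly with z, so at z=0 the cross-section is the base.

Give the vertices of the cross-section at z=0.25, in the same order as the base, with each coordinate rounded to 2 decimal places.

Cross-section at z=0.25: (-1.90,5.14) (-2.25,-2.31) (3.66,-1.16)

t = z/height = 0.25/5 = 0.05
s = 1 + (scale-1)·z/height = 1 + (0.22-1)·0.25/5 = 0.961000
θ = twist·z/height = -352°·0.25/5 = -17.6000° = -0.307178 rad
cos θ = 0.953191, sin θ = -0.302370 (intermediates below are computed at full precision and shown rounded to 5 d.p.)
v1: (-3.5,4.5) → rotate → (-1.97550,5.34765) → ×s → (-1.89846,5.13909) → (-1.90,5.14)
v2: (-1.5,-3) → rotate → (-2.33690,-2.40602) → ×s → (-2.24576,-2.31218) → (-2.25,-2.31)
v3: (4,0) → rotate → (3.81276,-1.20948) → ×s → (3.66406,-1.16231) → (3.66,-1.16)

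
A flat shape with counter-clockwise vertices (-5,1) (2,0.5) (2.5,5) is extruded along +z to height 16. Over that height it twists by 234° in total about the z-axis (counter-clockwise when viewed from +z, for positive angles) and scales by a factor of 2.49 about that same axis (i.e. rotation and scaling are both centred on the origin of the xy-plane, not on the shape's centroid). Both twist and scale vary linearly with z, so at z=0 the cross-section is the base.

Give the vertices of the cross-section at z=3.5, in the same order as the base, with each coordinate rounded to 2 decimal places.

Cross-section at z=3.5: (-5.19,-4.33) (1.15,2.48) (-3.09,6.74)

t = z/height = 3.5/16 = 0.21875
s = 1 + (scale-1)·z/height = 1 + (2.49-1)·3.5/16 = 1.325938
θ = twist·z/height = 234°·3.5/16 = 51.1875° = 0.893390 rad
cos θ = 0.626774, sin θ = 0.779201 (intermediates below are computed at full precision and shown rounded to 5 d.p.)
v1: (-5,1) → rotate → (-3.91307,-3.26923) → ×s → (-5.18849,-4.33480) → (-5.19,-4.33)
v2: (2,0.5) → rotate → (0.86395,1.87179) → ×s → (1.14554,2.48188) → (1.15,2.48)
v3: (2.5,5) → rotate → (-2.32907,5.08187) → ×s → (-3.08820,6.73824) → (-3.09,6.74)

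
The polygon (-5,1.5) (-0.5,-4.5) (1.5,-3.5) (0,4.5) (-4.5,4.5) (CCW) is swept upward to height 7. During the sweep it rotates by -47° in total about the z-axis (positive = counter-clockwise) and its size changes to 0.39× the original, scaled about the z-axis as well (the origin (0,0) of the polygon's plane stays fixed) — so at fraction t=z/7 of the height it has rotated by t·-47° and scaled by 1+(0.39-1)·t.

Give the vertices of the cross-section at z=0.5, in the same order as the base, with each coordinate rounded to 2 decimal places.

Cross-section at z=0.5: (-4.69,1.71) (-0.73,-4.27) (1.24,-3.43) (0.25,4.30) (-4.04,4.55)

t = z/height = 0.5/7 = 0.0714286
s = 1 + (scale-1)·z/height = 1 + (0.39-1)·0.5/7 = 0.956429
θ = twist·z/height = -47°·0.5/7 = -3.3571° = -0.058593 rad
cos θ = 0.998284, sin θ = -0.058560 (intermediates below are computed at full precision and shown rounded to 5 d.p.)
v1: (-5,1.5) → rotate → (-4.90358,1.79022) → ×s → (-4.68992,1.71222) → (-4.69,1.71)
v2: (-0.5,-4.5) → rotate → (-0.76266,-4.46300) → ×s → (-0.72943,-4.26854) → (-0.73,-4.27)
v3: (1.5,-3.5) → rotate → (1.29247,-3.58183) → ×s → (1.23615,-3.42577) → (1.24,-3.43)
v4: (0,4.5) → rotate → (0.26352,4.49228) → ×s → (0.25204,4.29654) → (0.25,4.30)
v5: (-4.5,4.5) → rotate → (-4.22876,4.75580) → ×s → (-4.04451,4.54858) → (-4.04,4.55)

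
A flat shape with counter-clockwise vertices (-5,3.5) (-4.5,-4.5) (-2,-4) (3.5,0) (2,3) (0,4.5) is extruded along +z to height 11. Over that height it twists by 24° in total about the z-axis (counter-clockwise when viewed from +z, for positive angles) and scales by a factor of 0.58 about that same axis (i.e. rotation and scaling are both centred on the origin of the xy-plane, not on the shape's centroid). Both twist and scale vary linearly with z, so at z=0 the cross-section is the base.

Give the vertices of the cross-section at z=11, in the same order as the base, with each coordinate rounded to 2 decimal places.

t = z/height = 11/11 = 1
s = 1 + (scale-1)·z/height = 1 + (0.58-1)·11/11 = 0.580000
θ = twist·z/height = 24°·11/11 = 24.0000° = 0.418879 rad
cos θ = 0.913545, sin θ = 0.406737 (intermediates below are computed at full precision and shown rounded to 5 d.p.)
v1: (-5,3.5) → rotate → (-5.99131,1.16373) → ×s → (-3.47496,0.67496) → (-3.47,0.67)
v2: (-4.5,-4.5) → rotate → (-2.28064,-5.94127) → ×s → (-1.32277,-3.44594) → (-1.32,-3.45)
v3: (-2,-4) → rotate → (-0.20014,-4.46766) → ×s → (-0.11608,-2.59124) → (-0.12,-2.59)
v4: (3.5,0) → rotate → (3.19741,1.42358) → ×s → (1.85450,0.82568) → (1.85,0.83)
v5: (2,3) → rotate → (0.60688,3.55411) → ×s → (0.35199,2.06138) → (0.35,2.06)
v6: (0,4.5) → rotate → (-1.83031,4.11095) → ×s → (-1.06158,2.38435) → (-1.06,2.38)

Cross-section at z=11: (-3.47,0.67) (-1.32,-3.45) (-0.12,-2.59) (1.85,0.83) (0.35,2.06) (-1.06,2.38)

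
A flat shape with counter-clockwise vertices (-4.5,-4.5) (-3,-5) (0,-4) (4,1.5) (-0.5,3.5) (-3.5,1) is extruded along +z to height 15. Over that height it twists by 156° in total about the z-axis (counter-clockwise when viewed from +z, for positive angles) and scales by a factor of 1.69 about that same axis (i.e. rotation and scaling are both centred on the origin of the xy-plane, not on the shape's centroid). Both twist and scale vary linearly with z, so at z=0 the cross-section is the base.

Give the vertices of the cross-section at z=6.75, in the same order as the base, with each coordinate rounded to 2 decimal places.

Cross-section at z=6.75: (3.55,-7.55) (4.83,-5.92) (4.93,-1.78) (-0.07,5.60) (-4.54,0.94) (-2.79,-3.87)

t = z/height = 6.75/15 = 0.45
s = 1 + (scale-1)·z/height = 1 + (1.69-1)·6.75/15 = 1.310500
θ = twist·z/height = 156°·6.75/15 = 70.2000° = 1.225221 rad
cos θ = 0.338738, sin θ = 0.940881 (intermediates below are computed at full precision and shown rounded to 5 d.p.)
v1: (-4.5,-4.5) → rotate → (2.70964,-5.75828) → ×s → (3.55099,-7.54623) → (3.55,-7.55)
v2: (-3,-5) → rotate → (3.68819,-4.51633) → ×s → (4.83337,-5.91865) → (4.83,-5.92)
v3: (0,-4) → rotate → (3.76352,-1.35495) → ×s → (4.93210,-1.77566) → (4.93,-1.78)
v4: (4,1.5) → rotate → (-0.05637,4.27163) → ×s → (-0.07387,5.59797) → (-0.07,5.60)
v5: (-0.5,3.5) → rotate → (-3.46245,0.71514) → ×s → (-4.53754,0.93719) → (-4.54,0.94)
v6: (-3.5,1) → rotate → (-2.12646,-2.95434) → ×s → (-2.78673,-3.87167) → (-2.79,-3.87)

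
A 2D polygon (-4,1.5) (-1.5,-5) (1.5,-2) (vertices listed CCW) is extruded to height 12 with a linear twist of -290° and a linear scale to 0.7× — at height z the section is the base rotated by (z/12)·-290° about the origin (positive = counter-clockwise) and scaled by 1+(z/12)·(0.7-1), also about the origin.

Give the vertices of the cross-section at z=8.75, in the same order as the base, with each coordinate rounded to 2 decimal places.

t = z/height = 8.75/12 = 0.729167
s = 1 + (scale-1)·z/height = 1 + (0.7-1)·8.75/12 = 0.781250
θ = twist·z/height = -290°·8.75/12 = -211.4583° = -3.690644 rad
cos θ = -0.853020, sin θ = 0.521878 (intermediates below are computed at full precision and shown rounded to 5 d.p.)
v1: (-4,1.5) → rotate → (2.62926,-3.36704) → ×s → (2.05411,-2.63050) → (2.05,-2.63)
v2: (-1.5,-5) → rotate → (3.88892,3.48228) → ×s → (3.03822,2.72053) → (3.04,2.72)
v3: (1.5,-2) → rotate → (-0.23577,2.48886) → ×s → (-0.18420,1.94442) → (-0.18,1.94)

Cross-section at z=8.75: (2.05,-2.63) (3.04,2.72) (-0.18,1.94)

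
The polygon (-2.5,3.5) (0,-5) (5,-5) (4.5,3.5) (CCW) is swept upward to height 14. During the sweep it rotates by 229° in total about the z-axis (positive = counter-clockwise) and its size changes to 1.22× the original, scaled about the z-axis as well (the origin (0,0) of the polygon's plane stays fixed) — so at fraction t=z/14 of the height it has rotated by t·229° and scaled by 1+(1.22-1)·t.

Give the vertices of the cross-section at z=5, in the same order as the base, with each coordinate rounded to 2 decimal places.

Cross-section at z=5: (-4.12,-2.13) (5.34,-0.77) (6.11,4.57) (-3.04,5.34)

t = z/height = 5/14 = 0.357143
s = 1 + (scale-1)·z/height = 1 + (1.22-1)·5/14 = 1.078571
θ = twist·z/height = 229°·5/14 = 81.7857° = 1.427430 rad
cos θ = 0.142876, sin θ = 0.989741 (intermediates below are computed at full precision and shown rounded to 5 d.p.)
v1: (-2.5,3.5) → rotate → (-3.82128,-1.97429) → ×s → (-4.12153,-2.12941) → (-4.12,-2.13)
v2: (0,-5) → rotate → (4.94870,-0.71438) → ×s → (5.33753,-0.77051) → (5.34,-0.77)
v3: (5,-5) → rotate → (5.66308,4.23432) → ×s → (6.10804,4.56702) → (6.11,4.57)
v4: (4.5,3.5) → rotate → (-2.82115,4.95390) → ×s → (-3.04281,5.34313) → (-3.04,5.34)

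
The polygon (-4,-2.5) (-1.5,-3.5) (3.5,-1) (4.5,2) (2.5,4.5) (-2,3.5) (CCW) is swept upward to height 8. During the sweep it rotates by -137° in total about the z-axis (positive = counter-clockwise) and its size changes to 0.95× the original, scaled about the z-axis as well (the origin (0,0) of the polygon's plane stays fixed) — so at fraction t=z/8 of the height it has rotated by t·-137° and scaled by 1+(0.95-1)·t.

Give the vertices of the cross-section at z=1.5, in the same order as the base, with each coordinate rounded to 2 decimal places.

t = z/height = 1.5/8 = 0.1875
s = 1 + (scale-1)·z/height = 1 + (0.95-1)·1.5/8 = 0.990625
θ = twist·z/height = -137°·1.5/8 = -25.6875° = -0.448331 rad
cos θ = 0.901172, sin θ = -0.433462 (intermediates below are computed at full precision and shown rounded to 5 d.p.)
v1: (-4,-2.5) → rotate → (-4.68834,-0.51908) → ×s → (-4.64439,-0.51421) → (-4.64,-0.51)
v2: (-1.5,-3.5) → rotate → (-2.86888,-2.50391) → ×s → (-2.84198,-2.48043) → (-2.84,-2.48)
v3: (3.5,-1) → rotate → (2.72064,-2.41829) → ×s → (2.69513,-2.39562) → (2.70,-2.40)
v4: (4.5,2) → rotate → (4.92220,-0.14824) → ×s → (4.87605,-0.14685) → (4.88,-0.15)
v5: (2.5,4.5) → rotate → (4.20351,2.97162) → ×s → (4.16410,2.94376) → (4.16,2.94)
v6: (-2,3.5) → rotate → (-0.28522,4.02103) → ×s → (-0.28255,3.98333) → (-0.28,3.98)

Cross-section at z=1.5: (-4.64,-0.51) (-2.84,-2.48) (2.70,-2.40) (4.88,-0.15) (4.16,2.94) (-0.28,3.98)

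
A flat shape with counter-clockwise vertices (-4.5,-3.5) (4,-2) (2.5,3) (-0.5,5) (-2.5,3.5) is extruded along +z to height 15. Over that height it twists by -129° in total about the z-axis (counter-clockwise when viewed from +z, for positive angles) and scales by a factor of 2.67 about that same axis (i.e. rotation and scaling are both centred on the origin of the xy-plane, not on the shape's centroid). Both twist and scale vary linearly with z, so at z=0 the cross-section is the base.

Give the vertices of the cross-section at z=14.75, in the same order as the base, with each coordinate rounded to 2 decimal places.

Cross-section at z=14.75: (-0.27,15.06) (-10.57,-5.29) (2.38,-10.04) (11.36,-6.87) (11.36,-0.26)

t = z/height = 14.75/15 = 0.983333
s = 1 + (scale-1)·z/height = 1 + (2.67-1)·14.75/15 = 2.642167
θ = twist·z/height = -129°·14.75/15 = -126.8500° = -2.213950 rad
cos θ = -0.599722, sin θ = -0.800208 (intermediates below are computed at full precision and shown rounded to 5 d.p.)
v1: (-4.5,-3.5) → rotate → (-0.10198,5.69996) → ×s → (-0.26945,15.06026) → (-0.27,15.06)
v2: (4,-2) → rotate → (-3.99931,-2.00139) → ×s → (-10.56683,-5.28800) → (-10.57,-5.29)
v3: (2.5,3) → rotate → (0.90132,-3.79969) → ×s → (2.38144,-10.03941) → (2.38,-10.04)
v4: (-0.5,5) → rotate → (4.30090,-2.59851) → ×s → (11.36370,-6.86569) → (11.36,-6.87)
v5: (-2.5,3.5) → rotate → (4.30003,-0.09851) → ×s → (11.36141,-0.26027) → (11.36,-0.26)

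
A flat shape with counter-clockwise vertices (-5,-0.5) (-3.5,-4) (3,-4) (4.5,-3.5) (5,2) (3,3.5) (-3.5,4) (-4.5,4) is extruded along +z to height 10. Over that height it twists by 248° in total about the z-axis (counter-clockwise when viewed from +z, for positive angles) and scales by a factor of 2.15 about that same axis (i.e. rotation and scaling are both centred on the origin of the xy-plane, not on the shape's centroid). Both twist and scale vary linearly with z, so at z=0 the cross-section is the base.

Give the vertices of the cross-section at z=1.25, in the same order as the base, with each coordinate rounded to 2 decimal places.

t = z/height = 1.25/10 = 0.125
s = 1 + (scale-1)·z/height = 1 + (2.15-1)·1.25/10 = 1.143750
θ = twist·z/height = 248°·1.25/10 = 31.0000° = 0.541052 rad
cos θ = 0.857167, sin θ = 0.515038 (intermediates below are computed at full precision and shown rounded to 5 d.p.)
v1: (-5,-0.5) → rotate → (-4.02832,-3.00377) → ×s → (-4.60739,-3.43557) → (-4.61,-3.44)
v2: (-3.5,-4) → rotate → (-0.93993,-5.23130) → ×s → (-1.07505,-5.98330) → (-1.08,-5.98)
v3: (3,-4) → rotate → (4.63165,-1.88355) → ×s → (5.29745,-2.15432) → (5.30,-2.15)
v4: (4.5,-3.5) → rotate → (5.65989,-0.68241) → ×s → (6.47349,-0.78051) → (6.47,-0.78)
v5: (5,2) → rotate → (3.25576,4.28952) → ×s → (3.72378,4.90614) → (3.72,4.91)
v6: (3,3.5) → rotate → (0.76887,4.54520) → ×s → (0.87939,5.19857) → (0.88,5.20)
v7: (-3.5,4) → rotate → (-5.06024,1.62604) → ×s → (-5.78765,1.85978) → (-5.79,1.86)
v8: (-4.5,4) → rotate → (-5.91741,1.11100) → ×s → (-6.76803,1.27070) → (-6.77,1.27)

Cross-section at z=1.25: (-4.61,-3.44) (-1.08,-5.98) (5.30,-2.15) (6.47,-0.78) (3.72,4.91) (0.88,5.20) (-5.79,1.86) (-6.77,1.27)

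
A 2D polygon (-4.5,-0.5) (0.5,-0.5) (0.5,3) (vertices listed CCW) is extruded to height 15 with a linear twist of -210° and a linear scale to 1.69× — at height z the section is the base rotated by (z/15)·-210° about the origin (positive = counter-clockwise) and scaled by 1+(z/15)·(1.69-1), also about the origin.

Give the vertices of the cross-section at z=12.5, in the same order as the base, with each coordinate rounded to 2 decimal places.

Cross-section at z=12.5: (6.99,1.40) (-0.85,0.72) (-0.37,-4.78)

t = z/height = 12.5/15 = 0.833333
s = 1 + (scale-1)·z/height = 1 + (1.69-1)·12.5/15 = 1.575000
θ = twist·z/height = -210°·12.5/15 = -175.0000° = -3.054326 rad
cos θ = -0.996195, sin θ = -0.087156 (intermediates below are computed at full precision and shown rounded to 5 d.p.)
v1: (-4.5,-0.5) → rotate → (4.43930,0.89030) → ×s → (6.99189,1.40222) → (6.99,1.40)
v2: (0.5,-0.5) → rotate → (-0.54168,0.45452) → ×s → (-0.85314,0.71587) → (-0.85,0.72)
v3: (0.5,3) → rotate → (-0.23663,-3.03216) → ×s → (-0.37269,-4.77566) → (-0.37,-4.78)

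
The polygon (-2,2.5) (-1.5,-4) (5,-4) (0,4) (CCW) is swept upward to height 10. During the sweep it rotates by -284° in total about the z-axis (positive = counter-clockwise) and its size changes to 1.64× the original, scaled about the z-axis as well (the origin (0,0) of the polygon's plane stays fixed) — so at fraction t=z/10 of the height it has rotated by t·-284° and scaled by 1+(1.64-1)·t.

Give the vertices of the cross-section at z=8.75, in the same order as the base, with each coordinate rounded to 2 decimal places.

Cross-section at z=8.75: (-2.49,-4.33) (6.66,0.11) (2.95,9.54) (-5.81,-2.29)

t = z/height = 8.75/10 = 0.875
s = 1 + (scale-1)·z/height = 1 + (1.64-1)·8.75/10 = 1.560000
θ = twist·z/height = -284°·8.75/10 = -248.5000° = -4.337143 rad
cos θ = -0.366501, sin θ = 0.930418 (intermediates below are computed at full precision and shown rounded to 5 d.p.)
v1: (-2,2.5) → rotate → (-1.59304,-2.77709) → ×s → (-2.48514,-4.33226) → (-2.49,-4.33)
v2: (-1.5,-4) → rotate → (4.27142,0.07038) → ×s → (6.66342,0.10979) → (6.66,0.11)
v3: (5,-4) → rotate → (1.88916,6.11809) → ×s → (2.94710,9.54422) → (2.95,9.54)
v4: (0,4) → rotate → (-3.72167,-1.46600) → ×s → (-5.80581,-2.28697) → (-5.81,-2.29)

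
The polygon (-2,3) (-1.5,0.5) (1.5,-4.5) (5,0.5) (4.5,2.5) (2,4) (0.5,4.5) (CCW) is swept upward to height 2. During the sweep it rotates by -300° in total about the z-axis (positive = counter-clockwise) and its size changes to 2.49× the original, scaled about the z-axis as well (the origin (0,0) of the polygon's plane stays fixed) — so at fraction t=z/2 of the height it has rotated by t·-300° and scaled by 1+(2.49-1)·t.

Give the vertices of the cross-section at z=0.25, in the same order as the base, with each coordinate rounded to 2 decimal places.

Cross-section at z=0.25: (0.28,4.27) (-1.05,1.55) (-1.84,-5.32) (5.07,-3.14) (6.04,-0.90) (4.77,2.32) (3.72,3.87)

t = z/height = 0.25/2 = 0.125
s = 1 + (scale-1)·z/height = 1 + (2.49-1)·0.25/2 = 1.186250
θ = twist·z/height = -300°·0.25/2 = -37.5000° = -0.654498 rad
cos θ = 0.793353, sin θ = -0.608761 (intermediates below are computed at full precision and shown rounded to 5 d.p.)
v1: (-2,3) → rotate → (0.23958,3.59758) → ×s → (0.28420,4.26763) → (0.28,4.27)
v2: (-1.5,0.5) → rotate → (-0.88565,1.30982) → ×s → (-1.05060,1.55377) → (-1.05,1.55)
v3: (1.5,-4.5) → rotate → (-1.54940,-4.48323) → ×s → (-1.83797,-5.31823) → (-1.84,-5.32)
v4: (5,0.5) → rotate → (4.27115,-2.64713) → ×s → (5.06665,-3.14016) → (5.07,-3.14)
v5: (4.5,2.5) → rotate → (5.09199,-0.75604) → ×s → (6.04038,-0.89686) → (6.04,-0.90)
v6: (2,4) → rotate → (4.02175,1.95589) → ×s → (4.77080,2.32018) → (4.77,2.32)
v7: (0.5,4.5) → rotate → (3.13610,3.26571) → ×s → (3.72020,3.87395) → (3.72,3.87)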